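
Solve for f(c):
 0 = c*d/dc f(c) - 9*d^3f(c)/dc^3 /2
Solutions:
 f(c) = C1 + Integral(C2*airyai(6^(1/3)*c/3) + C3*airybi(6^(1/3)*c/3), c)


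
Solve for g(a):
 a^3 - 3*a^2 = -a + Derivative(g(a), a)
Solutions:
 g(a) = C1 + a^4/4 - a^3 + a^2/2


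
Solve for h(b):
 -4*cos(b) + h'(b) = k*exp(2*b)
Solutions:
 h(b) = C1 + k*exp(2*b)/2 + 4*sin(b)


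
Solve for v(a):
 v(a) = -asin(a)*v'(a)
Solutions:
 v(a) = C1*exp(-Integral(1/asin(a), a))


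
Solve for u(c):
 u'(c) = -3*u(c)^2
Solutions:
 u(c) = 1/(C1 + 3*c)


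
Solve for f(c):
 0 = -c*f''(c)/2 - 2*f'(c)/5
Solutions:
 f(c) = C1 + C2*c^(1/5)


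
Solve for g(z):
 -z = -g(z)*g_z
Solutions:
 g(z) = -sqrt(C1 + z^2)
 g(z) = sqrt(C1 + z^2)


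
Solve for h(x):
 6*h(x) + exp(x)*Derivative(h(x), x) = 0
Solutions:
 h(x) = C1*exp(6*exp(-x))


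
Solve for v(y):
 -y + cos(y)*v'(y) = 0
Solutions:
 v(y) = C1 + Integral(y/cos(y), y)


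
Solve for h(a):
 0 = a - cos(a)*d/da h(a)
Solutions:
 h(a) = C1 + Integral(a/cos(a), a)


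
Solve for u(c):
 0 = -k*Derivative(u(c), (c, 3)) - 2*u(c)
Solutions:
 u(c) = C1*exp(2^(1/3)*c*(-1/k)^(1/3)) + C2*exp(2^(1/3)*c*(-1/k)^(1/3)*(-1 + sqrt(3)*I)/2) + C3*exp(-2^(1/3)*c*(-1/k)^(1/3)*(1 + sqrt(3)*I)/2)


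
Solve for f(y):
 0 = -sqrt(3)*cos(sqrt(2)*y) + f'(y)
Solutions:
 f(y) = C1 + sqrt(6)*sin(sqrt(2)*y)/2


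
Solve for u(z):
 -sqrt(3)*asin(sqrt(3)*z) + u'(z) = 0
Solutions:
 u(z) = C1 + sqrt(3)*(z*asin(sqrt(3)*z) + sqrt(3)*sqrt(1 - 3*z^2)/3)


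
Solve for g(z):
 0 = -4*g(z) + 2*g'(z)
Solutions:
 g(z) = C1*exp(2*z)


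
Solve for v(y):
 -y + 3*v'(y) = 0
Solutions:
 v(y) = C1 + y^2/6


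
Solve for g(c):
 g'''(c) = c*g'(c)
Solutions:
 g(c) = C1 + Integral(C2*airyai(c) + C3*airybi(c), c)


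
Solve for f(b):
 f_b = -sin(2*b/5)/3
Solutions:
 f(b) = C1 + 5*cos(2*b/5)/6


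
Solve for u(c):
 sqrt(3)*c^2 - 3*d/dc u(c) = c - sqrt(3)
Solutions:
 u(c) = C1 + sqrt(3)*c^3/9 - c^2/6 + sqrt(3)*c/3


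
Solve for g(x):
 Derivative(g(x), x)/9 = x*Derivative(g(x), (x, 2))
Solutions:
 g(x) = C1 + C2*x^(10/9)


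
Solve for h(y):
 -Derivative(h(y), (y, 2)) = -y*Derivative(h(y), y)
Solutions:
 h(y) = C1 + C2*erfi(sqrt(2)*y/2)


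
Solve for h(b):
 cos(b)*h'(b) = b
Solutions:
 h(b) = C1 + Integral(b/cos(b), b)


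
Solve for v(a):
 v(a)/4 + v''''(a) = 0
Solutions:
 v(a) = (C1*sin(a/2) + C2*cos(a/2))*exp(-a/2) + (C3*sin(a/2) + C4*cos(a/2))*exp(a/2)


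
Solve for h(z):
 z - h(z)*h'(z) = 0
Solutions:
 h(z) = -sqrt(C1 + z^2)
 h(z) = sqrt(C1 + z^2)


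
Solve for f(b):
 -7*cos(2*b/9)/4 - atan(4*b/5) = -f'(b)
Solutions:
 f(b) = C1 + b*atan(4*b/5) - 5*log(16*b^2 + 25)/8 + 63*sin(2*b/9)/8


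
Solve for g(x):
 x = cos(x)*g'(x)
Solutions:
 g(x) = C1 + Integral(x/cos(x), x)


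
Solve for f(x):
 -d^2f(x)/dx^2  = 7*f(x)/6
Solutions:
 f(x) = C1*sin(sqrt(42)*x/6) + C2*cos(sqrt(42)*x/6)


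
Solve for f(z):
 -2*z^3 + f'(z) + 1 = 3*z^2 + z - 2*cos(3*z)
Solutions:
 f(z) = C1 + z^4/2 + z^3 + z^2/2 - z - 2*sin(3*z)/3


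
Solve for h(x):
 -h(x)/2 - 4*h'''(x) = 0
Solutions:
 h(x) = C3*exp(-x/2) + (C1*sin(sqrt(3)*x/4) + C2*cos(sqrt(3)*x/4))*exp(x/4)


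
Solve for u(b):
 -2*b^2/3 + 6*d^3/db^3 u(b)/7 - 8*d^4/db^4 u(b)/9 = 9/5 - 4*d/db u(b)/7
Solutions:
 u(b) = C1 + C2*exp(b*(-3^(2/3)*(28*sqrt(946) + 865)^(1/3) - 27*3^(1/3)/(28*sqrt(946) + 865)^(1/3) + 18)/56)*sin(3*3^(1/6)*b*(-(28*sqrt(946) + 865)^(1/3) + 9*3^(2/3)/(28*sqrt(946) + 865)^(1/3))/56) + C3*exp(b*(-3^(2/3)*(28*sqrt(946) + 865)^(1/3) - 27*3^(1/3)/(28*sqrt(946) + 865)^(1/3) + 18)/56)*cos(3*3^(1/6)*b*(-(28*sqrt(946) + 865)^(1/3) + 9*3^(2/3)/(28*sqrt(946) + 865)^(1/3))/56) + C4*exp(b*(27*3^(1/3)/(28*sqrt(946) + 865)^(1/3) + 9 + 3^(2/3)*(28*sqrt(946) + 865)^(1/3))/28) + 7*b^3/18 - 7*b/20


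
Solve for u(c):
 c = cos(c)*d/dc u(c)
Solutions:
 u(c) = C1 + Integral(c/cos(c), c)


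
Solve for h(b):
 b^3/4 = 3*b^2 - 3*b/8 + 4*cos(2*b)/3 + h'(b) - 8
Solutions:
 h(b) = C1 + b^4/16 - b^3 + 3*b^2/16 + 8*b - 2*sin(2*b)/3


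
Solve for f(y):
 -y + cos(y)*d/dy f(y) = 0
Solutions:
 f(y) = C1 + Integral(y/cos(y), y)


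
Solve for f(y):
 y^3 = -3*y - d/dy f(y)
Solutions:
 f(y) = C1 - y^4/4 - 3*y^2/2


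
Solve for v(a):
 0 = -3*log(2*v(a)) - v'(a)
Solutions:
 Integral(1/(log(_y) + log(2)), (_y, v(a)))/3 = C1 - a


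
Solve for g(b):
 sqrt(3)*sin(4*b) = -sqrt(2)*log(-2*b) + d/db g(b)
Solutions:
 g(b) = C1 + sqrt(2)*b*(log(-b) - 1) + sqrt(2)*b*log(2) - sqrt(3)*cos(4*b)/4


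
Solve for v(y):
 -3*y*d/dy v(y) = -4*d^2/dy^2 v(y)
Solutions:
 v(y) = C1 + C2*erfi(sqrt(6)*y/4)


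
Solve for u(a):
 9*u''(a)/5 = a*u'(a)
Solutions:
 u(a) = C1 + C2*erfi(sqrt(10)*a/6)


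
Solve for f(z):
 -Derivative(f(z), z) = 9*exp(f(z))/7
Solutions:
 f(z) = log(1/(C1 + 9*z)) + log(7)


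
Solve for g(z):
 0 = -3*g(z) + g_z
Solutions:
 g(z) = C1*exp(3*z)


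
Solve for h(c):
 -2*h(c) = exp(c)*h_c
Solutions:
 h(c) = C1*exp(2*exp(-c))


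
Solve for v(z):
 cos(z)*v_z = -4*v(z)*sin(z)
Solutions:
 v(z) = C1*cos(z)^4


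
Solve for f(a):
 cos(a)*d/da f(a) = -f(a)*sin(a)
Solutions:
 f(a) = C1*cos(a)


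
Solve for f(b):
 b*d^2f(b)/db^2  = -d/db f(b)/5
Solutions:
 f(b) = C1 + C2*b^(4/5)


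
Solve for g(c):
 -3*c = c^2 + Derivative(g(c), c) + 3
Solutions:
 g(c) = C1 - c^3/3 - 3*c^2/2 - 3*c


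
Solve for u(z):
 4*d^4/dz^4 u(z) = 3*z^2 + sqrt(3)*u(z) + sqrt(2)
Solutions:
 u(z) = C1*exp(-sqrt(2)*3^(1/8)*z/2) + C2*exp(sqrt(2)*3^(1/8)*z/2) + C3*sin(sqrt(2)*3^(1/8)*z/2) + C4*cos(sqrt(2)*3^(1/8)*z/2) - sqrt(3)*z^2 - sqrt(6)/3


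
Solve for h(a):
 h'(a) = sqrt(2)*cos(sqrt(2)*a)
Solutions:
 h(a) = C1 + sin(sqrt(2)*a)


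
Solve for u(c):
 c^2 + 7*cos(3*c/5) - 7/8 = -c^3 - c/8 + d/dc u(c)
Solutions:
 u(c) = C1 + c^4/4 + c^3/3 + c^2/16 - 7*c/8 + 35*sin(3*c/5)/3


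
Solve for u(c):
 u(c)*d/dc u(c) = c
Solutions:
 u(c) = -sqrt(C1 + c^2)
 u(c) = sqrt(C1 + c^2)


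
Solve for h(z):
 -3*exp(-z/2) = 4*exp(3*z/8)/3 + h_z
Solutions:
 h(z) = C1 - 32*exp(3*z/8)/9 + 6*exp(-z/2)


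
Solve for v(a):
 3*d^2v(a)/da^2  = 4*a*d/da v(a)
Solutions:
 v(a) = C1 + C2*erfi(sqrt(6)*a/3)


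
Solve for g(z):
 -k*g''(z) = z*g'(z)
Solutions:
 g(z) = C1 + C2*sqrt(k)*erf(sqrt(2)*z*sqrt(1/k)/2)


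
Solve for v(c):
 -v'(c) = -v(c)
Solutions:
 v(c) = C1*exp(c)


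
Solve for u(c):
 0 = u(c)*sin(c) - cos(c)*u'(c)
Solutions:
 u(c) = C1/cos(c)


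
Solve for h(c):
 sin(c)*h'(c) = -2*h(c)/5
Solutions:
 h(c) = C1*(cos(c) + 1)^(1/5)/(cos(c) - 1)^(1/5)


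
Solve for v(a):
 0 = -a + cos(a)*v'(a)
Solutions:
 v(a) = C1 + Integral(a/cos(a), a)


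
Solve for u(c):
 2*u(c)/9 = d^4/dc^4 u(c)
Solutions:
 u(c) = C1*exp(-2^(1/4)*sqrt(3)*c/3) + C2*exp(2^(1/4)*sqrt(3)*c/3) + C3*sin(2^(1/4)*sqrt(3)*c/3) + C4*cos(2^(1/4)*sqrt(3)*c/3)


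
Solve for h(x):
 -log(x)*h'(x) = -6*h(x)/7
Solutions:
 h(x) = C1*exp(6*li(x)/7)


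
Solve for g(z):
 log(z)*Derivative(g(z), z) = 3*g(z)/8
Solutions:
 g(z) = C1*exp(3*li(z)/8)


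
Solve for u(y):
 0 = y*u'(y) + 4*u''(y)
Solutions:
 u(y) = C1 + C2*erf(sqrt(2)*y/4)


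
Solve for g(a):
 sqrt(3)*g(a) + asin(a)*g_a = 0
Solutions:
 g(a) = C1*exp(-sqrt(3)*Integral(1/asin(a), a))


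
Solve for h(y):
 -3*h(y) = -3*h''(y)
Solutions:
 h(y) = C1*exp(-y) + C2*exp(y)


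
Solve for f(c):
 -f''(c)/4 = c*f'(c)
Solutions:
 f(c) = C1 + C2*erf(sqrt(2)*c)


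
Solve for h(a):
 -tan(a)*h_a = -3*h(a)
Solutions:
 h(a) = C1*sin(a)^3


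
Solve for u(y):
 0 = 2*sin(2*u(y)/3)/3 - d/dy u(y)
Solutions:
 -2*y/3 + 3*log(cos(2*u(y)/3) - 1)/4 - 3*log(cos(2*u(y)/3) + 1)/4 = C1


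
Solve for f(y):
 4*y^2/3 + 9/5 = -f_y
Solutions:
 f(y) = C1 - 4*y^3/9 - 9*y/5


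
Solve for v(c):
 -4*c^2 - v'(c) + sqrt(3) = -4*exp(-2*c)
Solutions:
 v(c) = C1 - 4*c^3/3 + sqrt(3)*c - 2*exp(-2*c)


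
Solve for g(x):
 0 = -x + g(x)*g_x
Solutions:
 g(x) = -sqrt(C1 + x^2)
 g(x) = sqrt(C1 + x^2)


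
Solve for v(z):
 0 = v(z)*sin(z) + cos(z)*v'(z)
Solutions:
 v(z) = C1*cos(z)


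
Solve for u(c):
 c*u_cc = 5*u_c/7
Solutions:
 u(c) = C1 + C2*c^(12/7)


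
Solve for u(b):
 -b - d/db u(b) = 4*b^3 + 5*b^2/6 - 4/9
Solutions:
 u(b) = C1 - b^4 - 5*b^3/18 - b^2/2 + 4*b/9


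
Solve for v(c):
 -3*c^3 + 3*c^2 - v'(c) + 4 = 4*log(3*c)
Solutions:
 v(c) = C1 - 3*c^4/4 + c^3 - 4*c*log(c) - c*log(81) + 8*c


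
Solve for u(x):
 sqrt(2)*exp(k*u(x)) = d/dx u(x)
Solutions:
 u(x) = Piecewise((log(-1/(C1*k + sqrt(2)*k*x))/k, Ne(k, 0)), (nan, True))
 u(x) = Piecewise((C1 + sqrt(2)*x, Eq(k, 0)), (nan, True))


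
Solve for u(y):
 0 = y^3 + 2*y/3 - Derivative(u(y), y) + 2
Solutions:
 u(y) = C1 + y^4/4 + y^2/3 + 2*y


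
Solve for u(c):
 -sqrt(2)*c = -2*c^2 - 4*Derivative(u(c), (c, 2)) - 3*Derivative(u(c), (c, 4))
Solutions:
 u(c) = C1 + C2*c + C3*sin(2*sqrt(3)*c/3) + C4*cos(2*sqrt(3)*c/3) - c^4/24 + sqrt(2)*c^3/24 + 3*c^2/8


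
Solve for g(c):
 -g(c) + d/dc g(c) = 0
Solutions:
 g(c) = C1*exp(c)


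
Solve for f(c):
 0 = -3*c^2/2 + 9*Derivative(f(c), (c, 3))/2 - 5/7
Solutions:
 f(c) = C1 + C2*c + C3*c^2 + c^5/180 + 5*c^3/189


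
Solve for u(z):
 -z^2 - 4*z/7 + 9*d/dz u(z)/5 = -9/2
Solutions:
 u(z) = C1 + 5*z^3/27 + 10*z^2/63 - 5*z/2


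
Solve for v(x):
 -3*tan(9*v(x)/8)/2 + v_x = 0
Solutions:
 v(x) = -8*asin(C1*exp(27*x/16))/9 + 8*pi/9
 v(x) = 8*asin(C1*exp(27*x/16))/9


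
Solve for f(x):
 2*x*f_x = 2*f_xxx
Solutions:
 f(x) = C1 + Integral(C2*airyai(x) + C3*airybi(x), x)


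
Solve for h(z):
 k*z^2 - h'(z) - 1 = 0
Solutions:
 h(z) = C1 + k*z^3/3 - z


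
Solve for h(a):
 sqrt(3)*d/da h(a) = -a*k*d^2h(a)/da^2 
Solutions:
 h(a) = C1 + a^(((re(k) - sqrt(3))*re(k) + im(k)^2)/(re(k)^2 + im(k)^2))*(C2*sin(sqrt(3)*log(a)*Abs(im(k))/(re(k)^2 + im(k)^2)) + C3*cos(sqrt(3)*log(a)*im(k)/(re(k)^2 + im(k)^2)))


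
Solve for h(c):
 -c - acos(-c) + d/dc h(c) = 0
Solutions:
 h(c) = C1 + c^2/2 + c*acos(-c) + sqrt(1 - c^2)


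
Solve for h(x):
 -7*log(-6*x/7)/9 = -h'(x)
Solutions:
 h(x) = C1 + 7*x*log(-x)/9 + 7*x*(-log(7) - 1 + log(6))/9


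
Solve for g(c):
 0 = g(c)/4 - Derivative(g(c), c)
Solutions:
 g(c) = C1*exp(c/4)


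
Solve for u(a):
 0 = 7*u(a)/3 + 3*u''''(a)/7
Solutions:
 u(a) = (C1*sin(sqrt(42)*a/6) + C2*cos(sqrt(42)*a/6))*exp(-sqrt(42)*a/6) + (C3*sin(sqrt(42)*a/6) + C4*cos(sqrt(42)*a/6))*exp(sqrt(42)*a/6)


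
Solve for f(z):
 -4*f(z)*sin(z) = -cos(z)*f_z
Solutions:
 f(z) = C1/cos(z)^4


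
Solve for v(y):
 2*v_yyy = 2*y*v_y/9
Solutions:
 v(y) = C1 + Integral(C2*airyai(3^(1/3)*y/3) + C3*airybi(3^(1/3)*y/3), y)


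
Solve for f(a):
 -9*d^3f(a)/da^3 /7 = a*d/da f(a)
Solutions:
 f(a) = C1 + Integral(C2*airyai(-21^(1/3)*a/3) + C3*airybi(-21^(1/3)*a/3), a)


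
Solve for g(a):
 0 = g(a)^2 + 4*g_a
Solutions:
 g(a) = 4/(C1 + a)


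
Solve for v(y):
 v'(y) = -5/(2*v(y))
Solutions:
 v(y) = -sqrt(C1 - 5*y)
 v(y) = sqrt(C1 - 5*y)


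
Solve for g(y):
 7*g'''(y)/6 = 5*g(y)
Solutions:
 g(y) = C3*exp(30^(1/3)*7^(2/3)*y/7) + (C1*sin(10^(1/3)*3^(5/6)*7^(2/3)*y/14) + C2*cos(10^(1/3)*3^(5/6)*7^(2/3)*y/14))*exp(-30^(1/3)*7^(2/3)*y/14)


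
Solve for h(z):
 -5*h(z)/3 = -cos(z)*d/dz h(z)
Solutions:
 h(z) = C1*(sin(z) + 1)^(5/6)/(sin(z) - 1)^(5/6)


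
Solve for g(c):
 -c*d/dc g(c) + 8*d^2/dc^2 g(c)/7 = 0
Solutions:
 g(c) = C1 + C2*erfi(sqrt(7)*c/4)


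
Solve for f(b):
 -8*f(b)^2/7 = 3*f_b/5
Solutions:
 f(b) = 21/(C1 + 40*b)


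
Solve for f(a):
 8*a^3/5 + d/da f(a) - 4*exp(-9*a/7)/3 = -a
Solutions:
 f(a) = C1 - 2*a^4/5 - a^2/2 - 28*exp(-9*a/7)/27


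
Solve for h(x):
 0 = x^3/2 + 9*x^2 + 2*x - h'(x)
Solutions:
 h(x) = C1 + x^4/8 + 3*x^3 + x^2


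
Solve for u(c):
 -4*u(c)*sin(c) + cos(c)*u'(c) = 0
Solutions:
 u(c) = C1/cos(c)^4


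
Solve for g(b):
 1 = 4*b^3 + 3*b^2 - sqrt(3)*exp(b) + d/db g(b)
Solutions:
 g(b) = C1 - b^4 - b^3 + b + sqrt(3)*exp(b)


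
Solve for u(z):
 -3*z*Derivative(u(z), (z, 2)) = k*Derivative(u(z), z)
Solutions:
 u(z) = C1 + z^(1 - re(k)/3)*(C2*sin(log(z)*Abs(im(k))/3) + C3*cos(log(z)*im(k)/3))


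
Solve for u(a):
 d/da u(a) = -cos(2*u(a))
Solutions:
 u(a) = -asin((C1 + exp(4*a))/(C1 - exp(4*a)))/2 + pi/2
 u(a) = asin((C1 + exp(4*a))/(C1 - exp(4*a)))/2


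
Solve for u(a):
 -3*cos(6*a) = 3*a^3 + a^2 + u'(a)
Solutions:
 u(a) = C1 - 3*a^4/4 - a^3/3 - sin(6*a)/2


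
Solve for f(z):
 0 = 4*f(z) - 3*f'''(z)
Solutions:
 f(z) = C3*exp(6^(2/3)*z/3) + (C1*sin(2^(2/3)*3^(1/6)*z/2) + C2*cos(2^(2/3)*3^(1/6)*z/2))*exp(-6^(2/3)*z/6)


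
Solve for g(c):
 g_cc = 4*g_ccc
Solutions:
 g(c) = C1 + C2*c + C3*exp(c/4)


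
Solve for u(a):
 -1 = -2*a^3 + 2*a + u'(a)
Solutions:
 u(a) = C1 + a^4/2 - a^2 - a


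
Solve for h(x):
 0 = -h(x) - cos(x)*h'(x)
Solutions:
 h(x) = C1*sqrt(sin(x) - 1)/sqrt(sin(x) + 1)


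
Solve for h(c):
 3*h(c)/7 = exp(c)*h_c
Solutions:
 h(c) = C1*exp(-3*exp(-c)/7)


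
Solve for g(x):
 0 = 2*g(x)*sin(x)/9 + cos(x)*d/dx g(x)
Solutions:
 g(x) = C1*cos(x)^(2/9)


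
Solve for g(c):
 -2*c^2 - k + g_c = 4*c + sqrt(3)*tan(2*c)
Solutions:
 g(c) = C1 + 2*c^3/3 + 2*c^2 + c*k - sqrt(3)*log(cos(2*c))/2


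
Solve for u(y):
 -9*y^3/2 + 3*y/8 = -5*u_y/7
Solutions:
 u(y) = C1 + 63*y^4/40 - 21*y^2/80


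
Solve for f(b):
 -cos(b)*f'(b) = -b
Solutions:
 f(b) = C1 + Integral(b/cos(b), b)


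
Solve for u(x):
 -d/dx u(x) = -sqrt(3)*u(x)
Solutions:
 u(x) = C1*exp(sqrt(3)*x)


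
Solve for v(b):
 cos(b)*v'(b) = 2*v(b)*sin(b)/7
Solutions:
 v(b) = C1/cos(b)^(2/7)


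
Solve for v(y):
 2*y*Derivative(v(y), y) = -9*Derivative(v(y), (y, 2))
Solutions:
 v(y) = C1 + C2*erf(y/3)


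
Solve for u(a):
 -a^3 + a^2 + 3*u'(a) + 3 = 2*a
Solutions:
 u(a) = C1 + a^4/12 - a^3/9 + a^2/3 - a


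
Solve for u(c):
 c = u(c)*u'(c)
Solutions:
 u(c) = -sqrt(C1 + c^2)
 u(c) = sqrt(C1 + c^2)


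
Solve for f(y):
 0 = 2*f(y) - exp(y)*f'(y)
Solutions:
 f(y) = C1*exp(-2*exp(-y))


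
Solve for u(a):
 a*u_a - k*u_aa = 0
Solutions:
 u(a) = C1 + C2*erf(sqrt(2)*a*sqrt(-1/k)/2)/sqrt(-1/k)


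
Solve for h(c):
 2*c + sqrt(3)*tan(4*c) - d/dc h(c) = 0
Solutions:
 h(c) = C1 + c^2 - sqrt(3)*log(cos(4*c))/4


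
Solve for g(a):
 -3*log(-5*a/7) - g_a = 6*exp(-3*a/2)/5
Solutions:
 g(a) = C1 - 3*a*log(-a) + 3*a*(-log(5) + 1 + log(7)) + 4*exp(-3*a/2)/5


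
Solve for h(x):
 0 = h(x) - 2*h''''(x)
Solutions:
 h(x) = C1*exp(-2^(3/4)*x/2) + C2*exp(2^(3/4)*x/2) + C3*sin(2^(3/4)*x/2) + C4*cos(2^(3/4)*x/2)


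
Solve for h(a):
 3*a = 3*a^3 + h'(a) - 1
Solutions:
 h(a) = C1 - 3*a^4/4 + 3*a^2/2 + a


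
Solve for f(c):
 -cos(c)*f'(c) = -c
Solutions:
 f(c) = C1 + Integral(c/cos(c), c)


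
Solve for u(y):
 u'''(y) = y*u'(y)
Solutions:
 u(y) = C1 + Integral(C2*airyai(y) + C3*airybi(y), y)


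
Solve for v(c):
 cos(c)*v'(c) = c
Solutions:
 v(c) = C1 + Integral(c/cos(c), c)


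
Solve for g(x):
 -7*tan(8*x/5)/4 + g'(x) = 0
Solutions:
 g(x) = C1 - 35*log(cos(8*x/5))/32


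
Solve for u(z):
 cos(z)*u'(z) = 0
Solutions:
 u(z) = C1


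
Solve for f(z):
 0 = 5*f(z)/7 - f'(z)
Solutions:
 f(z) = C1*exp(5*z/7)


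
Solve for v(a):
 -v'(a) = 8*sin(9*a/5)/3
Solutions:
 v(a) = C1 + 40*cos(9*a/5)/27


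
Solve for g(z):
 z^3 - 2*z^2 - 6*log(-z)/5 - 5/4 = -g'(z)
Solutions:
 g(z) = C1 - z^4/4 + 2*z^3/3 + 6*z*log(-z)/5 + z/20


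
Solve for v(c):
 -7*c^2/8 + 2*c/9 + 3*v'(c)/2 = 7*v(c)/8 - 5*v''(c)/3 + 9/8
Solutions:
 v(c) = C1*exp(c*(-9 + sqrt(291))/20) + C2*exp(-c*(9 + sqrt(291))/20) - c^2 - 200*c/63 - 1549/147


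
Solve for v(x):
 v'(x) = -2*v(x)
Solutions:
 v(x) = C1*exp(-2*x)


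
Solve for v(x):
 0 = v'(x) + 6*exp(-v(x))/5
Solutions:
 v(x) = log(C1 - 6*x/5)


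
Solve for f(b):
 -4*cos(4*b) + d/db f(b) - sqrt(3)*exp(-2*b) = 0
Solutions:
 f(b) = C1 + sin(4*b) - sqrt(3)*exp(-2*b)/2


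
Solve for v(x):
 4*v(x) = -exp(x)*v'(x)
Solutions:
 v(x) = C1*exp(4*exp(-x))


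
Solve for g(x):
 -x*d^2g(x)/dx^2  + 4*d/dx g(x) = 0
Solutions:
 g(x) = C1 + C2*x^5


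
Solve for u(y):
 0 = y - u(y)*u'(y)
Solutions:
 u(y) = -sqrt(C1 + y^2)
 u(y) = sqrt(C1 + y^2)


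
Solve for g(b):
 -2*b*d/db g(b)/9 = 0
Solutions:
 g(b) = C1


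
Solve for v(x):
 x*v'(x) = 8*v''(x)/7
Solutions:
 v(x) = C1 + C2*erfi(sqrt(7)*x/4)


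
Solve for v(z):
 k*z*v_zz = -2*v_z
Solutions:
 v(z) = C1 + z^(((re(k) - 2)*re(k) + im(k)^2)/(re(k)^2 + im(k)^2))*(C2*sin(2*log(z)*Abs(im(k))/(re(k)^2 + im(k)^2)) + C3*cos(2*log(z)*im(k)/(re(k)^2 + im(k)^2)))


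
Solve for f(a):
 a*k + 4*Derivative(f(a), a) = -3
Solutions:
 f(a) = C1 - a^2*k/8 - 3*a/4


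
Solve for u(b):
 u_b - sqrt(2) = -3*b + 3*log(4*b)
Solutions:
 u(b) = C1 - 3*b^2/2 + 3*b*log(b) - 3*b + sqrt(2)*b + b*log(64)


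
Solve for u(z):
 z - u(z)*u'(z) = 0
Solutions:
 u(z) = -sqrt(C1 + z^2)
 u(z) = sqrt(C1 + z^2)


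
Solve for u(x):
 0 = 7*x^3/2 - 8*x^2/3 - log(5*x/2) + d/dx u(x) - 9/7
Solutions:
 u(x) = C1 - 7*x^4/8 + 8*x^3/9 + x*log(x) + 2*x/7 + x*log(5/2)


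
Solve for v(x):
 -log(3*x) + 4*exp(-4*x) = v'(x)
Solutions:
 v(x) = C1 - x*log(x) + x*(1 - log(3)) - exp(-4*x)


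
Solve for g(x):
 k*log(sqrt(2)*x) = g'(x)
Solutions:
 g(x) = C1 + k*x*log(x) - k*x + k*x*log(2)/2


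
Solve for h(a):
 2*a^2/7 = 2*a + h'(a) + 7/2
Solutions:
 h(a) = C1 + 2*a^3/21 - a^2 - 7*a/2


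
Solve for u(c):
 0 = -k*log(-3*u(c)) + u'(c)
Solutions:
 Integral(1/(log(-_y) + log(3)), (_y, u(c))) = C1 + c*k


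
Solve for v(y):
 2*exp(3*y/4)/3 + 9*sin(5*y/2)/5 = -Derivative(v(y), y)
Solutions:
 v(y) = C1 - 8*exp(3*y/4)/9 + 18*cos(5*y/2)/25


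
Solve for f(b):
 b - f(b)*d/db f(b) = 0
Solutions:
 f(b) = -sqrt(C1 + b^2)
 f(b) = sqrt(C1 + b^2)


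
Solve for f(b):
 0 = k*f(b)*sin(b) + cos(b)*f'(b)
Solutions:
 f(b) = C1*exp(k*log(cos(b)))


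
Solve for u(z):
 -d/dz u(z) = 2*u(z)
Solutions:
 u(z) = C1*exp(-2*z)


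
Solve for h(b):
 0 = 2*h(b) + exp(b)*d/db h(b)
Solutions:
 h(b) = C1*exp(2*exp(-b))


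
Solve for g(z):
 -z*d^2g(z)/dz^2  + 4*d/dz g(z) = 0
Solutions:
 g(z) = C1 + C2*z^5


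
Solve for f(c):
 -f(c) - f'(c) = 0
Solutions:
 f(c) = C1*exp(-c)


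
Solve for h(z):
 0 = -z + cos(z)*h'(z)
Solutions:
 h(z) = C1 + Integral(z/cos(z), z)


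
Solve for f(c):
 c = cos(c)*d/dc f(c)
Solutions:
 f(c) = C1 + Integral(c/cos(c), c)


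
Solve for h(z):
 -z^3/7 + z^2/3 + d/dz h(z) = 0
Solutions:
 h(z) = C1 + z^4/28 - z^3/9


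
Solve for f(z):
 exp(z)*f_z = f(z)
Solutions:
 f(z) = C1*exp(-exp(-z))


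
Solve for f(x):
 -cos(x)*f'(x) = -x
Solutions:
 f(x) = C1 + Integral(x/cos(x), x)


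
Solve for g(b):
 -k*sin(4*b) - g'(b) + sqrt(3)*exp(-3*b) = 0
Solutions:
 g(b) = C1 + k*cos(4*b)/4 - sqrt(3)*exp(-3*b)/3


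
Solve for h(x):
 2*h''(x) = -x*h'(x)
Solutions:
 h(x) = C1 + C2*erf(x/2)


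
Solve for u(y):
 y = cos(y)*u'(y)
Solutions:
 u(y) = C1 + Integral(y/cos(y), y)


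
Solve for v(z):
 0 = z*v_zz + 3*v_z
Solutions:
 v(z) = C1 + C2/z^2


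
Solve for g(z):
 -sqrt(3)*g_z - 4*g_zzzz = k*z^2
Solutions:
 g(z) = C1 + C4*exp(-2^(1/3)*3^(1/6)*z/2) - sqrt(3)*k*z^3/9 + (C2*sin(2^(1/3)*3^(2/3)*z/4) + C3*cos(2^(1/3)*3^(2/3)*z/4))*exp(2^(1/3)*3^(1/6)*z/4)


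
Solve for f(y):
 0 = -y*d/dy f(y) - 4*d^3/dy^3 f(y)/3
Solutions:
 f(y) = C1 + Integral(C2*airyai(-6^(1/3)*y/2) + C3*airybi(-6^(1/3)*y/2), y)


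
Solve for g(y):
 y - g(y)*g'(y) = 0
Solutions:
 g(y) = -sqrt(C1 + y^2)
 g(y) = sqrt(C1 + y^2)


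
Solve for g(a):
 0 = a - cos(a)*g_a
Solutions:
 g(a) = C1 + Integral(a/cos(a), a)


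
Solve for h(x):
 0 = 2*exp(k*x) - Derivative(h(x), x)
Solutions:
 h(x) = C1 + 2*exp(k*x)/k


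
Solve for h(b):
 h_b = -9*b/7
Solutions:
 h(b) = C1 - 9*b^2/14


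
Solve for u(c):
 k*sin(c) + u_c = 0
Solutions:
 u(c) = C1 + k*cos(c)


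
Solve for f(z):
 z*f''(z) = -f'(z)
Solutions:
 f(z) = C1 + C2*log(z)


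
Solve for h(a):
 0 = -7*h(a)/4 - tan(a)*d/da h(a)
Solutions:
 h(a) = C1/sin(a)^(7/4)


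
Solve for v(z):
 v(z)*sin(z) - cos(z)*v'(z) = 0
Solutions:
 v(z) = C1/cos(z)


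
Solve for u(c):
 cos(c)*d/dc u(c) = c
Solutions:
 u(c) = C1 + Integral(c/cos(c), c)


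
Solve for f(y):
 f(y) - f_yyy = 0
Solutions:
 f(y) = C3*exp(y) + (C1*sin(sqrt(3)*y/2) + C2*cos(sqrt(3)*y/2))*exp(-y/2)


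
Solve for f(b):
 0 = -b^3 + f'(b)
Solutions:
 f(b) = C1 + b^4/4


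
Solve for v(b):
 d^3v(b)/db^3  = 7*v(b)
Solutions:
 v(b) = C3*exp(7^(1/3)*b) + (C1*sin(sqrt(3)*7^(1/3)*b/2) + C2*cos(sqrt(3)*7^(1/3)*b/2))*exp(-7^(1/3)*b/2)


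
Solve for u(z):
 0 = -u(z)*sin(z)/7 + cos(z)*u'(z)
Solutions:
 u(z) = C1/cos(z)^(1/7)


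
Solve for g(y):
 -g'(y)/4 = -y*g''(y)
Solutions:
 g(y) = C1 + C2*y^(5/4)


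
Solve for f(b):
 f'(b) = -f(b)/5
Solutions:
 f(b) = C1*exp(-b/5)


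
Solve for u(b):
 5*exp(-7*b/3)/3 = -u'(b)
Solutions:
 u(b) = C1 + 5*exp(-7*b/3)/7


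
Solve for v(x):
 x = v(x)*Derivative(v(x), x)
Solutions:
 v(x) = -sqrt(C1 + x^2)
 v(x) = sqrt(C1 + x^2)


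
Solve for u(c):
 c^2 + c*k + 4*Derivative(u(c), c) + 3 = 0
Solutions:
 u(c) = C1 - c^3/12 - c^2*k/8 - 3*c/4


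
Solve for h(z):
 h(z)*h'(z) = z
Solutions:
 h(z) = -sqrt(C1 + z^2)
 h(z) = sqrt(C1 + z^2)


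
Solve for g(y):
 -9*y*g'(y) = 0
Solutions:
 g(y) = C1


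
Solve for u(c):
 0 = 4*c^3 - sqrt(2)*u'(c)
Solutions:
 u(c) = C1 + sqrt(2)*c^4/2


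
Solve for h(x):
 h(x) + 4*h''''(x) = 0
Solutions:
 h(x) = (C1*sin(x/2) + C2*cos(x/2))*exp(-x/2) + (C3*sin(x/2) + C4*cos(x/2))*exp(x/2)


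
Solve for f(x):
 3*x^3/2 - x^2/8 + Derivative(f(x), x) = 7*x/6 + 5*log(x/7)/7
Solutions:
 f(x) = C1 - 3*x^4/8 + x^3/24 + 7*x^2/12 + 5*x*log(x)/7 - 5*x*log(7)/7 - 5*x/7


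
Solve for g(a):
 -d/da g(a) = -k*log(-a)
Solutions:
 g(a) = C1 + a*k*log(-a) - a*k


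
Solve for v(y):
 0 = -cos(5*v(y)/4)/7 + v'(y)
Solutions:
 -y/7 - 2*log(sin(5*v(y)/4) - 1)/5 + 2*log(sin(5*v(y)/4) + 1)/5 = C1


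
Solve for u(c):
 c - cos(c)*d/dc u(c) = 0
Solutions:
 u(c) = C1 + Integral(c/cos(c), c)


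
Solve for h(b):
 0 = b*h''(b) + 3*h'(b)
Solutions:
 h(b) = C1 + C2/b^2


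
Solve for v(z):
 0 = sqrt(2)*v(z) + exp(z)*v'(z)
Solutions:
 v(z) = C1*exp(sqrt(2)*exp(-z))


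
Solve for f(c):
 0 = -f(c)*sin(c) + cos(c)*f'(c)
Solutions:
 f(c) = C1/cos(c)


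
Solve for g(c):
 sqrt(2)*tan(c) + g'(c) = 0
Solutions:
 g(c) = C1 + sqrt(2)*log(cos(c))


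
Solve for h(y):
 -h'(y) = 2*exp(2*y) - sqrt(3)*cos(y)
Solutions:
 h(y) = C1 - exp(2*y) + sqrt(3)*sin(y)


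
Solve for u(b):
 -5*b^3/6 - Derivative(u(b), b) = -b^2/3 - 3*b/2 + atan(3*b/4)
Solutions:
 u(b) = C1 - 5*b^4/24 + b^3/9 + 3*b^2/4 - b*atan(3*b/4) + 2*log(9*b^2 + 16)/3


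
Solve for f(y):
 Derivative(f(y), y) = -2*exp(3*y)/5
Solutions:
 f(y) = C1 - 2*exp(3*y)/15


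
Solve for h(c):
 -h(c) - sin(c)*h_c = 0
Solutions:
 h(c) = C1*sqrt(cos(c) + 1)/sqrt(cos(c) - 1)


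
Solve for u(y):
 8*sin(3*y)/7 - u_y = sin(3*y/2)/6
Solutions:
 u(y) = C1 + cos(3*y/2)/9 - 8*cos(3*y)/21


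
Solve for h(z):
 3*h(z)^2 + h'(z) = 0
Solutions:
 h(z) = 1/(C1 + 3*z)


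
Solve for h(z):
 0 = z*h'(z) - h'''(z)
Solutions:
 h(z) = C1 + Integral(C2*airyai(z) + C3*airybi(z), z)


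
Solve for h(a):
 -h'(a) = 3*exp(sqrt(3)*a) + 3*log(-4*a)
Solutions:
 h(a) = C1 - 3*a*log(-a) + 3*a*(1 - 2*log(2)) - sqrt(3)*exp(sqrt(3)*a)


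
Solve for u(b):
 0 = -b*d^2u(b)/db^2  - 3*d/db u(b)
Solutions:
 u(b) = C1 + C2/b^2


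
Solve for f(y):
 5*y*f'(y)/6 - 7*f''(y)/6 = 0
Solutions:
 f(y) = C1 + C2*erfi(sqrt(70)*y/14)


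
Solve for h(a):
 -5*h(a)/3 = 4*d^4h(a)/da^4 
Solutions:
 h(a) = (C1*sin(3^(3/4)*5^(1/4)*a/6) + C2*cos(3^(3/4)*5^(1/4)*a/6))*exp(-3^(3/4)*5^(1/4)*a/6) + (C3*sin(3^(3/4)*5^(1/4)*a/6) + C4*cos(3^(3/4)*5^(1/4)*a/6))*exp(3^(3/4)*5^(1/4)*a/6)


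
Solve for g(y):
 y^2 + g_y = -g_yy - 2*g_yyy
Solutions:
 g(y) = C1 - y^3/3 + y^2 + 2*y + (C2*sin(sqrt(7)*y/4) + C3*cos(sqrt(7)*y/4))*exp(-y/4)


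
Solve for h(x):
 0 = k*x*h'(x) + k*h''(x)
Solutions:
 h(x) = C1 + C2*erf(sqrt(2)*x/2)


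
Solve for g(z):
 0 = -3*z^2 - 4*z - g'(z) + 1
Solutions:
 g(z) = C1 - z^3 - 2*z^2 + z


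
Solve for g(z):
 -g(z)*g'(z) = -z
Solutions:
 g(z) = -sqrt(C1 + z^2)
 g(z) = sqrt(C1 + z^2)


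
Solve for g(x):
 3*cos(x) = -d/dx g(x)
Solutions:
 g(x) = C1 - 3*sin(x)


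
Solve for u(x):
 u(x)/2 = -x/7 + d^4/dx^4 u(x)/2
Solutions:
 u(x) = C1*exp(-x) + C2*exp(x) + C3*sin(x) + C4*cos(x) - 2*x/7


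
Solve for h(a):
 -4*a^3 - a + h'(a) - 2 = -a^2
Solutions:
 h(a) = C1 + a^4 - a^3/3 + a^2/2 + 2*a


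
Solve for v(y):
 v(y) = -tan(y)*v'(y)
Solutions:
 v(y) = C1/sin(y)


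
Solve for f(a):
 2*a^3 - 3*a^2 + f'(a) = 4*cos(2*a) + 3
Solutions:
 f(a) = C1 - a^4/2 + a^3 + 3*a + 2*sin(2*a)


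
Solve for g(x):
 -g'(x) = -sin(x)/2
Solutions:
 g(x) = C1 - cos(x)/2


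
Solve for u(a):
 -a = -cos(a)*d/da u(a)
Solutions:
 u(a) = C1 + Integral(a/cos(a), a)


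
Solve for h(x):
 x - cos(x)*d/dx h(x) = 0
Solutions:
 h(x) = C1 + Integral(x/cos(x), x)


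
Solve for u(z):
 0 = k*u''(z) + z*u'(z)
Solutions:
 u(z) = C1 + C2*sqrt(k)*erf(sqrt(2)*z*sqrt(1/k)/2)


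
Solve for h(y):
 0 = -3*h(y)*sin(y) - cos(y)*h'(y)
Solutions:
 h(y) = C1*cos(y)^3


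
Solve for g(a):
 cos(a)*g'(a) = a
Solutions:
 g(a) = C1 + Integral(a/cos(a), a)


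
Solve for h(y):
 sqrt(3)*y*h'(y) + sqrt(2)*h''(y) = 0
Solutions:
 h(y) = C1 + C2*erf(6^(1/4)*y/2)


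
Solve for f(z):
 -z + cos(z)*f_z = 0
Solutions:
 f(z) = C1 + Integral(z/cos(z), z)


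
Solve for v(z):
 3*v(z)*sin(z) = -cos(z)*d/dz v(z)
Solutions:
 v(z) = C1*cos(z)^3


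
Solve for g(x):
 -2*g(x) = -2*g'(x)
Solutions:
 g(x) = C1*exp(x)


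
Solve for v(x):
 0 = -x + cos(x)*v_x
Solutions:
 v(x) = C1 + Integral(x/cos(x), x)


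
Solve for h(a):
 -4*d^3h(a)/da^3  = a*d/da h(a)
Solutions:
 h(a) = C1 + Integral(C2*airyai(-2^(1/3)*a/2) + C3*airybi(-2^(1/3)*a/2), a)


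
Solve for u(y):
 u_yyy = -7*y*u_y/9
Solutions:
 u(y) = C1 + Integral(C2*airyai(-21^(1/3)*y/3) + C3*airybi(-21^(1/3)*y/3), y)


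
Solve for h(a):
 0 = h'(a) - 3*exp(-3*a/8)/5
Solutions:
 h(a) = C1 - 8*exp(-3*a/8)/5


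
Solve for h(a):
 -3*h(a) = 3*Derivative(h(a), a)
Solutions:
 h(a) = C1*exp(-a)


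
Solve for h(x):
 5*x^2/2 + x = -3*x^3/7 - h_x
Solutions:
 h(x) = C1 - 3*x^4/28 - 5*x^3/6 - x^2/2


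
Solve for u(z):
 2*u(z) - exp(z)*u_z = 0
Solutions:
 u(z) = C1*exp(-2*exp(-z))


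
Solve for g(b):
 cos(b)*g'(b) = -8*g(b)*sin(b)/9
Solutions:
 g(b) = C1*cos(b)^(8/9)


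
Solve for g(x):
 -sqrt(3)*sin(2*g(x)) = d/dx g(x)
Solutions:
 g(x) = pi - acos((-C1 - exp(4*sqrt(3)*x))/(C1 - exp(4*sqrt(3)*x)))/2
 g(x) = acos((-C1 - exp(4*sqrt(3)*x))/(C1 - exp(4*sqrt(3)*x)))/2


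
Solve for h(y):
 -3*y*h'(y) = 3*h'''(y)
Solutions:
 h(y) = C1 + Integral(C2*airyai(-y) + C3*airybi(-y), y)


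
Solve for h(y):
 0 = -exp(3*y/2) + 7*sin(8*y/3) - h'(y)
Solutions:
 h(y) = C1 - 2*exp(3*y/2)/3 - 21*cos(8*y/3)/8


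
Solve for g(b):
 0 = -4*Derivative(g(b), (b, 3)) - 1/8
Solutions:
 g(b) = C1 + C2*b + C3*b^2 - b^3/192


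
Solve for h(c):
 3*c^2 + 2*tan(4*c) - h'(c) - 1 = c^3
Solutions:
 h(c) = C1 - c^4/4 + c^3 - c - log(cos(4*c))/2


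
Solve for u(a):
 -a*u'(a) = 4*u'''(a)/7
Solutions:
 u(a) = C1 + Integral(C2*airyai(-14^(1/3)*a/2) + C3*airybi(-14^(1/3)*a/2), a)


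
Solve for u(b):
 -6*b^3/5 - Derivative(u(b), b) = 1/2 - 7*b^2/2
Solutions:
 u(b) = C1 - 3*b^4/10 + 7*b^3/6 - b/2


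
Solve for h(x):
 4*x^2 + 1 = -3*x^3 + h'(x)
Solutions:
 h(x) = C1 + 3*x^4/4 + 4*x^3/3 + x


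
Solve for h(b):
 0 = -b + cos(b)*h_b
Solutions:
 h(b) = C1 + Integral(b/cos(b), b)


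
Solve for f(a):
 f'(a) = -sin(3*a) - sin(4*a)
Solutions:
 f(a) = C1 + cos(3*a)/3 + cos(4*a)/4


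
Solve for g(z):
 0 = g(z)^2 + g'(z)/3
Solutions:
 g(z) = 1/(C1 + 3*z)


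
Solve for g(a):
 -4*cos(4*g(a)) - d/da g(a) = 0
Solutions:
 g(a) = -asin((C1 + exp(32*a))/(C1 - exp(32*a)))/4 + pi/4
 g(a) = asin((C1 + exp(32*a))/(C1 - exp(32*a)))/4


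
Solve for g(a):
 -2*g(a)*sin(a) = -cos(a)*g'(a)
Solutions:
 g(a) = C1/cos(a)^2


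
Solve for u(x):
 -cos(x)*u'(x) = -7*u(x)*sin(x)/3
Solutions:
 u(x) = C1/cos(x)^(7/3)


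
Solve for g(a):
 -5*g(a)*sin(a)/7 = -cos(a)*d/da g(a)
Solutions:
 g(a) = C1/cos(a)^(5/7)


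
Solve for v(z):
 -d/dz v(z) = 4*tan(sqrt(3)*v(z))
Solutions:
 v(z) = sqrt(3)*(pi - asin(C1*exp(-4*sqrt(3)*z)))/3
 v(z) = sqrt(3)*asin(C1*exp(-4*sqrt(3)*z))/3


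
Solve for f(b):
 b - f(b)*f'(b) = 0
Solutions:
 f(b) = -sqrt(C1 + b^2)
 f(b) = sqrt(C1 + b^2)


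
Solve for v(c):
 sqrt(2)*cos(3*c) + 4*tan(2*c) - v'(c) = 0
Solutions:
 v(c) = C1 - 2*log(cos(2*c)) + sqrt(2)*sin(3*c)/3


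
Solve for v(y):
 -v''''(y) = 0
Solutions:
 v(y) = C1 + C2*y + C3*y^2 + C4*y^3


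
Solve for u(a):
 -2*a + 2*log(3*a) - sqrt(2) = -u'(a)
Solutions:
 u(a) = C1 + a^2 - 2*a*log(a) - a*log(9) + sqrt(2)*a + 2*a


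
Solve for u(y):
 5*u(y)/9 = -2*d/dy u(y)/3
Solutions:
 u(y) = C1*exp(-5*y/6)


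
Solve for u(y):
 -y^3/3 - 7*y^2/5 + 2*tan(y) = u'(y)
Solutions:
 u(y) = C1 - y^4/12 - 7*y^3/15 - 2*log(cos(y))


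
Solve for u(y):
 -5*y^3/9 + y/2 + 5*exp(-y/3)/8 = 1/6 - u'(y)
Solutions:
 u(y) = C1 + 5*y^4/36 - y^2/4 + y/6 + 15*exp(-y/3)/8


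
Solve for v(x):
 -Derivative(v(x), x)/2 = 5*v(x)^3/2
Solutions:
 v(x) = -sqrt(2)*sqrt(-1/(C1 - 5*x))/2
 v(x) = sqrt(2)*sqrt(-1/(C1 - 5*x))/2


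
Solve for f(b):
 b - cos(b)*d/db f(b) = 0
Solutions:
 f(b) = C1 + Integral(b/cos(b), b)


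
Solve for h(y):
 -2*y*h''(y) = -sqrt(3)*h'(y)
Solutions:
 h(y) = C1 + C2*y^(sqrt(3)/2 + 1)


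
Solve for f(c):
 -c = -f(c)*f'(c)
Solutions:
 f(c) = -sqrt(C1 + c^2)
 f(c) = sqrt(C1 + c^2)


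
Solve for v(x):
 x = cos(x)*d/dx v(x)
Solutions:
 v(x) = C1 + Integral(x/cos(x), x)


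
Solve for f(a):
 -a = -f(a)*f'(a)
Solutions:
 f(a) = -sqrt(C1 + a^2)
 f(a) = sqrt(C1 + a^2)


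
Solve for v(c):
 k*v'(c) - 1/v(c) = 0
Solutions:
 v(c) = -sqrt(C1 + 2*c/k)
 v(c) = sqrt(C1 + 2*c/k)


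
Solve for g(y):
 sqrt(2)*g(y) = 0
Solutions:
 g(y) = 0


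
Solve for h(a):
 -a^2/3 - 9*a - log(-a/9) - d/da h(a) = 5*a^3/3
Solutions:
 h(a) = C1 - 5*a^4/12 - a^3/9 - 9*a^2/2 - a*log(-a) + a*(1 + 2*log(3))


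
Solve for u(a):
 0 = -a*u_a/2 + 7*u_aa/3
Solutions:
 u(a) = C1 + C2*erfi(sqrt(21)*a/14)


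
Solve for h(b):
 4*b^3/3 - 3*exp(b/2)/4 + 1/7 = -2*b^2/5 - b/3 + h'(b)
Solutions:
 h(b) = C1 + b^4/3 + 2*b^3/15 + b^2/6 + b/7 - 3*exp(b/2)/2


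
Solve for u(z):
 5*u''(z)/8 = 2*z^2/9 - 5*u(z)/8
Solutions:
 u(z) = C1*sin(z) + C2*cos(z) + 16*z^2/45 - 32/45


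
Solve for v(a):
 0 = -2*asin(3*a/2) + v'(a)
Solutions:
 v(a) = C1 + 2*a*asin(3*a/2) + 2*sqrt(4 - 9*a^2)/3


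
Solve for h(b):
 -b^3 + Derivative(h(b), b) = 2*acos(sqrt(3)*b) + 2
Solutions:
 h(b) = C1 + b^4/4 + 2*b*acos(sqrt(3)*b) + 2*b - 2*sqrt(3)*sqrt(1 - 3*b^2)/3


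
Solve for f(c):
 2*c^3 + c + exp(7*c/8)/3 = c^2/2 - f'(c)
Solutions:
 f(c) = C1 - c^4/2 + c^3/6 - c^2/2 - 8*exp(7*c/8)/21


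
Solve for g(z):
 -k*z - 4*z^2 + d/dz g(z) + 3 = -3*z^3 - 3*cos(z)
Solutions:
 g(z) = C1 + k*z^2/2 - 3*z^4/4 + 4*z^3/3 - 3*z - 3*sin(z)


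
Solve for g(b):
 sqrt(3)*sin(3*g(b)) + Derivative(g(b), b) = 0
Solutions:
 g(b) = -acos((-C1 - exp(6*sqrt(3)*b))/(C1 - exp(6*sqrt(3)*b)))/3 + 2*pi/3
 g(b) = acos((-C1 - exp(6*sqrt(3)*b))/(C1 - exp(6*sqrt(3)*b)))/3


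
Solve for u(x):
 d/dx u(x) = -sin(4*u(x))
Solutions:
 u(x) = -acos((-C1 - exp(8*x))/(C1 - exp(8*x)))/4 + pi/2
 u(x) = acos((-C1 - exp(8*x))/(C1 - exp(8*x)))/4


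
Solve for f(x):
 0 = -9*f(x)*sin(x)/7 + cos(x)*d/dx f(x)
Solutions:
 f(x) = C1/cos(x)^(9/7)


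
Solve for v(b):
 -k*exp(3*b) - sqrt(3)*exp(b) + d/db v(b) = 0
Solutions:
 v(b) = C1 + k*exp(3*b)/3 + sqrt(3)*exp(b)


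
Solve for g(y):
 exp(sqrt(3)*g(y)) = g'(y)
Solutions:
 g(y) = sqrt(3)*(2*log(-1/(C1 + y)) - log(3))/6


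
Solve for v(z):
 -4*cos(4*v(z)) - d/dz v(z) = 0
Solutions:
 v(z) = -asin((C1 + exp(32*z))/(C1 - exp(32*z)))/4 + pi/4
 v(z) = asin((C1 + exp(32*z))/(C1 - exp(32*z)))/4


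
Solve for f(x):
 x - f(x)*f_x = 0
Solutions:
 f(x) = -sqrt(C1 + x^2)
 f(x) = sqrt(C1 + x^2)


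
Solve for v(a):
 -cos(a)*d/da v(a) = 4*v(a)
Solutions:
 v(a) = C1*(sin(a)^2 - 2*sin(a) + 1)/(sin(a)^2 + 2*sin(a) + 1)


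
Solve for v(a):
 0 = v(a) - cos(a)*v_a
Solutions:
 v(a) = C1*sqrt(sin(a) + 1)/sqrt(sin(a) - 1)


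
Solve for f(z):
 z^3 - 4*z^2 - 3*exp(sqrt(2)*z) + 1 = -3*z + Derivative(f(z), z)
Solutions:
 f(z) = C1 + z^4/4 - 4*z^3/3 + 3*z^2/2 + z - 3*sqrt(2)*exp(sqrt(2)*z)/2


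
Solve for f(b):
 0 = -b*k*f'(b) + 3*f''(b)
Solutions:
 f(b) = Piecewise((-sqrt(6)*sqrt(pi)*C1*erf(sqrt(6)*b*sqrt(-k)/6)/(2*sqrt(-k)) - C2, (k > 0) | (k < 0)), (-C1*b - C2, True))


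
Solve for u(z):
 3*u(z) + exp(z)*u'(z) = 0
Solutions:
 u(z) = C1*exp(3*exp(-z))


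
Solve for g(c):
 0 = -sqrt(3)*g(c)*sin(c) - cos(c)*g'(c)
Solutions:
 g(c) = C1*cos(c)^(sqrt(3))


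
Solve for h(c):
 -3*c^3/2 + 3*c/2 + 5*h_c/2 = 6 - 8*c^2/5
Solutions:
 h(c) = C1 + 3*c^4/20 - 16*c^3/75 - 3*c^2/10 + 12*c/5


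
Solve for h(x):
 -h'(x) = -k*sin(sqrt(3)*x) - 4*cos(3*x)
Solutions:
 h(x) = C1 - sqrt(3)*k*cos(sqrt(3)*x)/3 + 4*sin(3*x)/3


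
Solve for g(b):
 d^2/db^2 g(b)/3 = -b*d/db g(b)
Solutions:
 g(b) = C1 + C2*erf(sqrt(6)*b/2)


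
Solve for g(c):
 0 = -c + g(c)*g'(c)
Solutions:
 g(c) = -sqrt(C1 + c^2)
 g(c) = sqrt(C1 + c^2)


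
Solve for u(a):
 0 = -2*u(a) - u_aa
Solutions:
 u(a) = C1*sin(sqrt(2)*a) + C2*cos(sqrt(2)*a)


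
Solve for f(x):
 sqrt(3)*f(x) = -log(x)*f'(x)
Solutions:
 f(x) = C1*exp(-sqrt(3)*li(x))


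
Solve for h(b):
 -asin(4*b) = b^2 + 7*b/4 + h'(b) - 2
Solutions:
 h(b) = C1 - b^3/3 - 7*b^2/8 - b*asin(4*b) + 2*b - sqrt(1 - 16*b^2)/4


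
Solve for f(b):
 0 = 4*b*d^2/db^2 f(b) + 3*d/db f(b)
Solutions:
 f(b) = C1 + C2*b^(1/4)


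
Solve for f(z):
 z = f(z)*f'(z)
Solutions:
 f(z) = -sqrt(C1 + z^2)
 f(z) = sqrt(C1 + z^2)


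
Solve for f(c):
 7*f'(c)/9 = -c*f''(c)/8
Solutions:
 f(c) = C1 + C2/c^(47/9)


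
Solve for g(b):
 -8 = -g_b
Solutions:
 g(b) = C1 + 8*b


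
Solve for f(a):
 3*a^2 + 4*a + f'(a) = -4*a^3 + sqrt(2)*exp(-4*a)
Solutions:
 f(a) = C1 - a^4 - a^3 - 2*a^2 - sqrt(2)*exp(-4*a)/4


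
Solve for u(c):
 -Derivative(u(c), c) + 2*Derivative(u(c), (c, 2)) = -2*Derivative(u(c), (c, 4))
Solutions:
 u(c) = C1 + C2*exp(6^(1/3)*c*(-(9 + sqrt(129))^(1/3) + 2*6^(1/3)/(9 + sqrt(129))^(1/3))/12)*sin(2^(1/3)*3^(1/6)*c*(6*2^(1/3)/(9 + sqrt(129))^(1/3) + 3^(2/3)*(9 + sqrt(129))^(1/3))/12) + C3*exp(6^(1/3)*c*(-(9 + sqrt(129))^(1/3) + 2*6^(1/3)/(9 + sqrt(129))^(1/3))/12)*cos(2^(1/3)*3^(1/6)*c*(6*2^(1/3)/(9 + sqrt(129))^(1/3) + 3^(2/3)*(9 + sqrt(129))^(1/3))/12) + C4*exp(-6^(1/3)*c*(-(9 + sqrt(129))^(1/3) + 2*6^(1/3)/(9 + sqrt(129))^(1/3))/6)


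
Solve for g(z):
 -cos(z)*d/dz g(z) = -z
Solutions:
 g(z) = C1 + Integral(z/cos(z), z)


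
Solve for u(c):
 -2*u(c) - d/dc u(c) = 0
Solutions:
 u(c) = C1*exp(-2*c)


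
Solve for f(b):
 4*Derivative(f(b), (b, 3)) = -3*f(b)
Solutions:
 f(b) = C3*exp(-6^(1/3)*b/2) + (C1*sin(2^(1/3)*3^(5/6)*b/4) + C2*cos(2^(1/3)*3^(5/6)*b/4))*exp(6^(1/3)*b/4)


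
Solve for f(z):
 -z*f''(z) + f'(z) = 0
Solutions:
 f(z) = C1 + C2*z^2


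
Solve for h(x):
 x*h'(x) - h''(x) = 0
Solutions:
 h(x) = C1 + C2*erfi(sqrt(2)*x/2)


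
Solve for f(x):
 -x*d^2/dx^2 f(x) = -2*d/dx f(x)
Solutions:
 f(x) = C1 + C2*x^3


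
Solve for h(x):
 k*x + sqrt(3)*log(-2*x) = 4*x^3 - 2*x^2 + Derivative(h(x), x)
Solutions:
 h(x) = C1 + k*x^2/2 - x^4 + 2*x^3/3 + sqrt(3)*x*log(-x) + sqrt(3)*x*(-1 + log(2))


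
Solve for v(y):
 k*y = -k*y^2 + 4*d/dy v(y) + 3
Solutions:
 v(y) = C1 + k*y^3/12 + k*y^2/8 - 3*y/4


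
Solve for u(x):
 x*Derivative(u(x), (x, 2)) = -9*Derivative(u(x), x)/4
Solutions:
 u(x) = C1 + C2/x^(5/4)


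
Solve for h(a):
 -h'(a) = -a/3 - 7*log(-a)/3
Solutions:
 h(a) = C1 + a^2/6 + 7*a*log(-a)/3 - 7*a/3


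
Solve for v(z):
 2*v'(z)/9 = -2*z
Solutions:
 v(z) = C1 - 9*z^2/2


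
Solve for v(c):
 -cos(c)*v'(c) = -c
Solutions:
 v(c) = C1 + Integral(c/cos(c), c)


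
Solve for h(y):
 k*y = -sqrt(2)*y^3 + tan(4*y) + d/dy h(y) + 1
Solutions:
 h(y) = C1 + k*y^2/2 + sqrt(2)*y^4/4 - y + log(cos(4*y))/4


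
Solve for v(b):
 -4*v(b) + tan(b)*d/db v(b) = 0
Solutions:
 v(b) = C1*sin(b)^4


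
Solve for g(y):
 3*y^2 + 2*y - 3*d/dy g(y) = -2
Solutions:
 g(y) = C1 + y^3/3 + y^2/3 + 2*y/3


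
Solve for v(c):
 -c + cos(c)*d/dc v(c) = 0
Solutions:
 v(c) = C1 + Integral(c/cos(c), c)


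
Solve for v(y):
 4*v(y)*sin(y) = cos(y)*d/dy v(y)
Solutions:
 v(y) = C1/cos(y)^4


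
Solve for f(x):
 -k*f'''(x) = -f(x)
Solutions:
 f(x) = C1*exp(x*(1/k)^(1/3)) + C2*exp(x*(-1 + sqrt(3)*I)*(1/k)^(1/3)/2) + C3*exp(-x*(1 + sqrt(3)*I)*(1/k)^(1/3)/2)


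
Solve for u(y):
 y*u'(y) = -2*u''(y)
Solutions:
 u(y) = C1 + C2*erf(y/2)


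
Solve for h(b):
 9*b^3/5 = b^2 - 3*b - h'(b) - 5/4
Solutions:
 h(b) = C1 - 9*b^4/20 + b^3/3 - 3*b^2/2 - 5*b/4


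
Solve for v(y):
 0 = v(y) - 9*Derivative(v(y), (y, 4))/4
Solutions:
 v(y) = C1*exp(-sqrt(6)*y/3) + C2*exp(sqrt(6)*y/3) + C3*sin(sqrt(6)*y/3) + C4*cos(sqrt(6)*y/3)


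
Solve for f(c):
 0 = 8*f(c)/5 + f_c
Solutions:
 f(c) = C1*exp(-8*c/5)


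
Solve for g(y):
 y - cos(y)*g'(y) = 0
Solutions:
 g(y) = C1 + Integral(y/cos(y), y)


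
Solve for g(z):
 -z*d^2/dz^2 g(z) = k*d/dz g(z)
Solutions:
 g(z) = C1 + z^(1 - re(k))*(C2*sin(log(z)*Abs(im(k))) + C3*cos(log(z)*im(k)))


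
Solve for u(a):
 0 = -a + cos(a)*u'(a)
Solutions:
 u(a) = C1 + Integral(a/cos(a), a)


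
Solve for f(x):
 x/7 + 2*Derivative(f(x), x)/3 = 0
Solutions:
 f(x) = C1 - 3*x^2/28


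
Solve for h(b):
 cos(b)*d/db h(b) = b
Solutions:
 h(b) = C1 + Integral(b/cos(b), b)


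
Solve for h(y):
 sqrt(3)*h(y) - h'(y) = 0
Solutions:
 h(y) = C1*exp(sqrt(3)*y)


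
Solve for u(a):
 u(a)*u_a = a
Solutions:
 u(a) = -sqrt(C1 + a^2)
 u(a) = sqrt(C1 + a^2)


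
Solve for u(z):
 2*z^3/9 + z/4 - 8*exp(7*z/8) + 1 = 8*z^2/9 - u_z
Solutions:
 u(z) = C1 - z^4/18 + 8*z^3/27 - z^2/8 - z + 64*exp(7*z/8)/7


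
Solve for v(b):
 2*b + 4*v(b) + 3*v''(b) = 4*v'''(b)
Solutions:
 v(b) = C1*exp(b*(-(8*sqrt(17) + 33)^(1/3) - 1/(8*sqrt(17) + 33)^(1/3) + 2)/8)*sin(sqrt(3)*b*(-(8*sqrt(17) + 33)^(1/3) + (8*sqrt(17) + 33)^(-1/3))/8) + C2*exp(b*(-(8*sqrt(17) + 33)^(1/3) - 1/(8*sqrt(17) + 33)^(1/3) + 2)/8)*cos(sqrt(3)*b*(-(8*sqrt(17) + 33)^(1/3) + (8*sqrt(17) + 33)^(-1/3))/8) + C3*exp(b*((8*sqrt(17) + 33)^(-1/3) + 1 + (8*sqrt(17) + 33)^(1/3))/4) - b/2
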